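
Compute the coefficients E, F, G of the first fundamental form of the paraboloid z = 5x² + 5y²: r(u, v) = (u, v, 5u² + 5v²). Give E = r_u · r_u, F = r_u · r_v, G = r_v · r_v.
E = 100*u^2 + 1;  F = 100*u*v;  G = 100*v^2 + 1

Compute partials: r_u = (1, 0, 10*u), r_v = (0, 1, 10*v). Then
  E = r_u · r_u = 100*u^2 + 1,
  F = r_u · r_v = 100*u*v,
  G = r_v · r_v = 100*v^2 + 1.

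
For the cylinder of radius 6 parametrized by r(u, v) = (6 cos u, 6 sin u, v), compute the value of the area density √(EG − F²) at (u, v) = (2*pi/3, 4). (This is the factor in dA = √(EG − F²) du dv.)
√(EG − F²)|_{(2*pi/3, 4)} = 6

E = 36, F = 0, G = 1, so EG − F² = 36. Taking the positive square root: √(EG − F²) = 6. At (u, v) = (2*pi/3, 4): 6.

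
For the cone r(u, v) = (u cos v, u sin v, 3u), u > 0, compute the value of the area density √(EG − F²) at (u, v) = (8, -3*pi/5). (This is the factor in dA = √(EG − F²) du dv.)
√(EG − F²)|_{(8, -3*pi/5)} = 8*sqrt(10)

E = 10, F = 0, G = u^2, so EG − F² = 10*u^2. Taking the positive square root: √(EG − F²) = sqrt(10)*Abs(u). At (u, v) = (8, -3*pi/5): 8*sqrt(10).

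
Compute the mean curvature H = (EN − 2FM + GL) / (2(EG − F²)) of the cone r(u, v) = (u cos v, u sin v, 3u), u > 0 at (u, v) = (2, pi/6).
H = 3*sqrt(10)/40

With E = 10, F = 0, G = u^2, L = 0, M = 0, N = 3*sqrt(10)*u^2/(10*Abs(u)), assemble
  H = (EN − 2FM + GL) / (2(EG − F²)) = 3*sqrt(10)/(20*Abs(u)).
At (u, v) = (2, pi/6): H = 3*sqrt(10)/40.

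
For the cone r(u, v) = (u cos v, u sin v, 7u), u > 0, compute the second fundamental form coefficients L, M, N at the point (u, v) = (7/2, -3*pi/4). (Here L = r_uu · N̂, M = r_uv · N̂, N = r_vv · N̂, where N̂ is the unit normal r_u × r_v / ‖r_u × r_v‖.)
L = 0;  M = 0;  N = 49*sqrt(2)/20

Compute the unit normal N̂(u, v) = (-7*sqrt(2)*u*cos(v)/(10*Abs(u)), -7*sqrt(2)*u*sin(v)/(10*Abs(u)), sqrt(2)*u/(10*Abs(u))), and the second partials r_uu, r_uv, r_vv. Take dot products:
  L(u, v) = r_uu · N̂ = 0,
  M(u, v) = r_uv · N̂ = 0,
  N(u, v) = r_vv · N̂ = 7*sqrt(2)*u^2/(10*Abs(u)).
Evaluating at (u, v) = (7/2, -3*pi/4):
  L = 0, M = 0, N = 49*sqrt(2)/20.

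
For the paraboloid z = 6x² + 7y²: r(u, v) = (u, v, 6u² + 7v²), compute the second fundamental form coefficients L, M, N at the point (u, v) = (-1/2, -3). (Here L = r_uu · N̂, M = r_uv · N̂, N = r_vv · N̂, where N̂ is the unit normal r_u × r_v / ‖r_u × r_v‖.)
L = 12*sqrt(1801)/1801;  M = 0;  N = 14*sqrt(1801)/1801

Compute the unit normal N̂(u, v) = (-12*u/sqrt(144*u^2 + 196*v^2 + 1), -14*v/sqrt(144*u^2 + 196*v^2 + 1), 1/sqrt(144*u^2 + 196*v^2 + 1)), and the second partials r_uu, r_uv, r_vv. Take dot products:
  L(u, v) = r_uu · N̂ = 12/sqrt(144*u^2 + 196*v^2 + 1),
  M(u, v) = r_uv · N̂ = 0,
  N(u, v) = r_vv · N̂ = 14/sqrt(144*u^2 + 196*v^2 + 1).
Evaluating at (u, v) = (-1/2, -3):
  L = 12*sqrt(1801)/1801, M = 0, N = 14*sqrt(1801)/1801.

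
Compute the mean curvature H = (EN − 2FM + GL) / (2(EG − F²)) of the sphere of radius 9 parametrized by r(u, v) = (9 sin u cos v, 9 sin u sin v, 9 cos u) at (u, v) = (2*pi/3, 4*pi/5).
H = -1/9

With E = 81, F = 0, G = 81*sin(u)^2, L = -9*sin(u)/Abs(sin(u)), M = 0, N = -9*sin(u)^3/Abs(sin(u)), assemble
  H = (EN − 2FM + GL) / (2(EG − F²)) = -sin(u)/(9*Abs(sin(u))).
At (u, v) = (2*pi/3, 4*pi/5): H = -1/9.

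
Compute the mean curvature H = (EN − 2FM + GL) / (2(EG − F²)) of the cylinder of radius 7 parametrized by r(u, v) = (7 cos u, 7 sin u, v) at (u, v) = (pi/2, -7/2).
H = -1/14

With E = 49, F = 0, G = 1, L = -7, M = 0, N = 0, assemble
  H = (EN − 2FM + GL) / (2(EG − F²)) = -1/14.
At (u, v) = (pi/2, -7/2): H = -1/14.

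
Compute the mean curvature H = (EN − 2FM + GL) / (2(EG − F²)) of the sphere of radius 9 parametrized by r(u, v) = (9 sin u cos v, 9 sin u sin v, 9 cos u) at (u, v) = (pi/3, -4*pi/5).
H = -1/9

With E = 81, F = 0, G = 81*sin(u)^2, L = -9*sin(u)/Abs(sin(u)), M = 0, N = -9*sin(u)^3/Abs(sin(u)), assemble
  H = (EN − 2FM + GL) / (2(EG − F²)) = -sin(u)/(9*Abs(sin(u))).
At (u, v) = (pi/3, -4*pi/5): H = -1/9.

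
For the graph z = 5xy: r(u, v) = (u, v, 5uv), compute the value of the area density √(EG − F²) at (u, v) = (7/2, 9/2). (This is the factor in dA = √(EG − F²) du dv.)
√(EG − F²)|_{(7/2, 9/2)} = sqrt(3254)/2

E = 25*v^2 + 1, F = 25*u*v, G = 25*u^2 + 1, so EG − F² = 25*u^2 + 25*v^2 + 1. Taking the positive square root: √(EG − F²) = sqrt(25*u^2 + 25*v^2 + 1). At (u, v) = (7/2, 9/2): sqrt(3254)/2.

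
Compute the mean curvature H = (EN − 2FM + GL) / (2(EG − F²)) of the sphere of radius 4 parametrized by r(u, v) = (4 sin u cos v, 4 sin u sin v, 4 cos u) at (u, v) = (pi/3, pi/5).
H = -1/4

With E = 16, F = 0, G = 16*sin(u)^2, L = -4*sin(u)/Abs(sin(u)), M = 0, N = -4*sin(u)^3/Abs(sin(u)), assemble
  H = (EN − 2FM + GL) / (2(EG − F²)) = -sin(u)/(4*Abs(sin(u))).
At (u, v) = (pi/3, pi/5): H = -1/4.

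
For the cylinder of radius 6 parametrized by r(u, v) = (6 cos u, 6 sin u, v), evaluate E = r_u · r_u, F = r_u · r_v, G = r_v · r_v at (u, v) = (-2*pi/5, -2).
E = 36;  F = 0;  G = 1

Partials: r_u = (-6*sin(u), 6*cos(u), 0), r_v = (0, 0, 1). As functions of (u, v):
  E = r_u · r_u = 36,
  F = r_u · r_v = 0,
  G = r_v · r_v = 1.
Evaluating at (u, v) = (-2*pi/5, -2): E = 36, F = 0, G = 1.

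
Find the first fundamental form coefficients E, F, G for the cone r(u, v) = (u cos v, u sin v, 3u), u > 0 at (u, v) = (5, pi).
E = 10;  F = 0;  G = 25

Partials: r_u = (cos(v), sin(v), 3), r_v = (-u*sin(v), u*cos(v), 0). As functions of (u, v):
  E = r_u · r_u = 10,
  F = r_u · r_v = 0,
  G = r_v · r_v = u^2.
Evaluating at (u, v) = (5, pi): E = 10, F = 0, G = 25.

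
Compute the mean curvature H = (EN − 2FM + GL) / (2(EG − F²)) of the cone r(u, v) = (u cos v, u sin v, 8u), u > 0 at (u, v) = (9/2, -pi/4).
H = 8*sqrt(65)/585

With E = 65, F = 0, G = u^2, L = 0, M = 0, N = 8*sqrt(65)*u^2/(65*Abs(u)), assemble
  H = (EN − 2FM + GL) / (2(EG − F²)) = 4*sqrt(65)/(65*Abs(u)).
At (u, v) = (9/2, -pi/4): H = 8*sqrt(65)/585.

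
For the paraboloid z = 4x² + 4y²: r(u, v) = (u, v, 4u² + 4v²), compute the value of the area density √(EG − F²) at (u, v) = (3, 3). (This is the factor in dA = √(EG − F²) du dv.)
√(EG − F²)|_{(3, 3)} = sqrt(1153)

E = 64*u^2 + 1, F = 64*u*v, G = 64*v^2 + 1, so EG − F² = 64*u^2 + 64*v^2 + 1. Taking the positive square root: √(EG − F²) = sqrt(64*u^2 + 64*v^2 + 1). At (u, v) = (3, 3): sqrt(1153).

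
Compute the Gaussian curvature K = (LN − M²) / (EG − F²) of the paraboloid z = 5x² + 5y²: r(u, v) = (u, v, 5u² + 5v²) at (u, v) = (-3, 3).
K = 100/3243601

Coefficients of the first fundamental form: E = 100*u^2 + 1, F = 100*u*v, G = 100*v^2 + 1.
Coefficients of the second fundamental form: L = 10/sqrt(100*u^2 + 100*v^2 + 1), M = 0, N = 10/sqrt(100*u^2 + 100*v^2 + 1).
Assemble K = (LN − M²)/(EG − F²) = 100/(10000*u^4 + 20000*u^2*v^2 + 200*u^2 + 10000*v^4 + 200*v^2 + 1). At (u, v) = (-3, 3): K = 100/3243601.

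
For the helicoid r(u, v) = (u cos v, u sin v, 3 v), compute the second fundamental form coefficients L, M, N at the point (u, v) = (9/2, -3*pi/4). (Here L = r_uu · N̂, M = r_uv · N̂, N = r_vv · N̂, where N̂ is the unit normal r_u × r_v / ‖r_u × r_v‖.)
L = 0;  M = -2*sqrt(13)/13;  N = 0

Compute the unit normal N̂(u, v) = (3*sin(v)/sqrt(u^2 + 9), -3*cos(v)/sqrt(u^2 + 9), u/sqrt(u^2 + 9)), and the second partials r_uu, r_uv, r_vv. Take dot products:
  L(u, v) = r_uu · N̂ = 0,
  M(u, v) = r_uv · N̂ = -3/sqrt(u^2 + 9),
  N(u, v) = r_vv · N̂ = 0.
Evaluating at (u, v) = (9/2, -3*pi/4):
  L = 0, M = -2*sqrt(13)/13, N = 0.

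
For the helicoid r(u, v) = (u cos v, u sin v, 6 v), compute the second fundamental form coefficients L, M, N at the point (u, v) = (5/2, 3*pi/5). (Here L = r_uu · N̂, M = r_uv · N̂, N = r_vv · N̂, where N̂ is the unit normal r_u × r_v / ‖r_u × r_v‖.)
L = 0;  M = -12/13;  N = 0

Compute the unit normal N̂(u, v) = (6*sin(v)/sqrt(u^2 + 36), -6*cos(v)/sqrt(u^2 + 36), u/sqrt(u^2 + 36)), and the second partials r_uu, r_uv, r_vv. Take dot products:
  L(u, v) = r_uu · N̂ = 0,
  M(u, v) = r_uv · N̂ = -6/sqrt(u^2 + 36),
  N(u, v) = r_vv · N̂ = 0.
Evaluating at (u, v) = (5/2, 3*pi/5):
  L = 0, M = -12/13, N = 0.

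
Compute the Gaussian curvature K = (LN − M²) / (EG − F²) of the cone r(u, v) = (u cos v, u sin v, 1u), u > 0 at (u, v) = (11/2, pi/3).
K = 0

Coefficients of the first fundamental form: E = 2, F = 0, G = u^2.
Coefficients of the second fundamental form: L = 0, M = 0, N = sqrt(2)*u^2/(2*Abs(u)).
Assemble K = (LN − M²)/(EG − F²) = 0. At (u, v) = (11/2, pi/3): K = 0.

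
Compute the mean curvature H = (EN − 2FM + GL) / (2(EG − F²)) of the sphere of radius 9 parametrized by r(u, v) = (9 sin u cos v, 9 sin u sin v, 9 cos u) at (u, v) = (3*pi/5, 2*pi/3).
H = -1/9

With E = 81, F = 0, G = 81*sin(u)^2, L = -9*sin(u)/Abs(sin(u)), M = 0, N = -9*sin(u)^3/Abs(sin(u)), assemble
  H = (EN − 2FM + GL) / (2(EG − F²)) = -sin(u)/(9*Abs(sin(u))).
At (u, v) = (3*pi/5, 2*pi/3): H = -1/9.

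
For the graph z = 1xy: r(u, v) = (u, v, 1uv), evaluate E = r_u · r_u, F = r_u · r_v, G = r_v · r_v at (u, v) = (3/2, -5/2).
E = 29/4;  F = -15/4;  G = 13/4

Partials: r_u = (1, 0, v), r_v = (0, 1, u). As functions of (u, v):
  E = r_u · r_u = v^2 + 1,
  F = r_u · r_v = u*v,
  G = r_v · r_v = u^2 + 1.
Evaluating at (u, v) = (3/2, -5/2): E = 29/4, F = -15/4, G = 13/4.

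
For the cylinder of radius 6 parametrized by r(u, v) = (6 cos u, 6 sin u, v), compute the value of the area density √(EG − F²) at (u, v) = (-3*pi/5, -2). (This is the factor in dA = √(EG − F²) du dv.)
√(EG − F²)|_{(-3*pi/5, -2)} = 6

E = 36, F = 0, G = 1, so EG − F² = 36. Taking the positive square root: √(EG − F²) = 6. At (u, v) = (-3*pi/5, -2): 6.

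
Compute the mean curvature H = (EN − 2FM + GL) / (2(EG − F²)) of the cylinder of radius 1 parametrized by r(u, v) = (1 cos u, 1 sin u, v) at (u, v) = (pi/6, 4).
H = -1/2

With E = 1, F = 0, G = 1, L = -1, M = 0, N = 0, assemble
  H = (EN − 2FM + GL) / (2(EG − F²)) = -1/2.
At (u, v) = (pi/6, 4): H = -1/2.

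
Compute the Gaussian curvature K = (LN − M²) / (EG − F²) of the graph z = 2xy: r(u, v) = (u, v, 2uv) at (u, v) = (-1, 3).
K = -4/1681

Coefficients of the first fundamental form: E = 4*v^2 + 1, F = 4*u*v, G = 4*u^2 + 1.
Coefficients of the second fundamental form: L = 0, M = 2/sqrt(4*u^2 + 4*v^2 + 1), N = 0.
Assemble K = (LN − M²)/(EG − F²) = -4/(16*u^4 + 32*u^2*v^2 + 8*u^2 + 16*v^4 + 8*v^2 + 1). At (u, v) = (-1, 3): K = -4/1681.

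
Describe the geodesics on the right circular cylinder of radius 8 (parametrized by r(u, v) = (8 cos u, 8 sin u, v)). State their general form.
The cylinder is flat (K = 0) and locally isometric to the plane via the development (u, v) ↦ (8 u, v). Geodesics are the pre-images of straight lines: circles (v constant), vertical lines (u constant), and helices (v = c · u + d) for constants c, d.

A right cylinder has E = 8², F = 0, G = 1, so EG − F² = 8², and L = −8, M = N = 0, giving K = (LN − M²)/(EG − F²) = 0 everywhere. A flat surface is locally isometric to the Euclidean plane via the map (u, v) ↦ (8 u, v). Straight lines in the (x̃, ỹ) plane pull back to: (a) horizontal circles (v = const), (b) vertical generators (u = const), and (c) helices (8 u tan θ = v, i.e. v = c · u + d).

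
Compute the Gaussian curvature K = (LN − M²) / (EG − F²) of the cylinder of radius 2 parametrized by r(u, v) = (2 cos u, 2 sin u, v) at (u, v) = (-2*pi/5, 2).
K = 0

Coefficients of the first fundamental form: E = 4, F = 0, G = 1.
Coefficients of the second fundamental form: L = -2, M = 0, N = 0.
Assemble K = (LN − M²)/(EG − F²) = 0. At (u, v) = (-2*pi/5, 2): K = 0.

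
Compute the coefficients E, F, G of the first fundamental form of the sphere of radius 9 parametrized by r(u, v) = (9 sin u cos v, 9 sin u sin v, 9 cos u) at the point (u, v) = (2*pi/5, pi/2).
E = 81;  F = 0;  G = 81*sqrt(5)/8 + 405/8

Partials: r_u = (9*cos(u)*cos(v), 9*sin(v)*cos(u), -9*sin(u)), r_v = (-9*sin(u)*sin(v), 9*sin(u)*cos(v), 0). As functions of (u, v):
  E = r_u · r_u = 81,
  F = r_u · r_v = 0,
  G = r_v · r_v = 81*sin(u)^2.
Evaluating at (u, v) = (2*pi/5, pi/2): E = 81, F = 0, G = 81*sqrt(5)/8 + 405/8.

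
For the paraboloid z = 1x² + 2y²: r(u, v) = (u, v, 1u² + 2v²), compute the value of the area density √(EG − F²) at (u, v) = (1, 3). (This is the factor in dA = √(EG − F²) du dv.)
√(EG − F²)|_{(1, 3)} = sqrt(149)

E = 4*u^2 + 1, F = 8*u*v, G = 16*v^2 + 1, so EG − F² = 4*u^2 + 16*v^2 + 1. Taking the positive square root: √(EG − F²) = sqrt(4*u^2 + 16*v^2 + 1). At (u, v) = (1, 3): sqrt(149).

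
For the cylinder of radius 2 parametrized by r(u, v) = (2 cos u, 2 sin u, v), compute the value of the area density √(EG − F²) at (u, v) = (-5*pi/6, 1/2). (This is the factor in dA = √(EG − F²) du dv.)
√(EG − F²)|_{(-5*pi/6, 1/2)} = 2

E = 4, F = 0, G = 1, so EG − F² = 4. Taking the positive square root: √(EG − F²) = 2. At (u, v) = (-5*pi/6, 1/2): 2.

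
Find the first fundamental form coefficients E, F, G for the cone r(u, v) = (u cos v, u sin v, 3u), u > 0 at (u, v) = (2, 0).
E = 10;  F = 0;  G = 4

Partials: r_u = (cos(v), sin(v), 3), r_v = (-u*sin(v), u*cos(v), 0). As functions of (u, v):
  E = r_u · r_u = 10,
  F = r_u · r_v = 0,
  G = r_v · r_v = u^2.
Evaluating at (u, v) = (2, 0): E = 10, F = 0, G = 4.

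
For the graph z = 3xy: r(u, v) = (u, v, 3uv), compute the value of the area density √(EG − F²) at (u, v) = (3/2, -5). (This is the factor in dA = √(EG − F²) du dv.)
√(EG − F²)|_{(3/2, -5)} = sqrt(985)/2

E = 9*v^2 + 1, F = 9*u*v, G = 9*u^2 + 1, so EG − F² = 9*u^2 + 9*v^2 + 1. Taking the positive square root: √(EG − F²) = sqrt(9*u^2 + 9*v^2 + 1). At (u, v) = (3/2, -5): sqrt(985)/2.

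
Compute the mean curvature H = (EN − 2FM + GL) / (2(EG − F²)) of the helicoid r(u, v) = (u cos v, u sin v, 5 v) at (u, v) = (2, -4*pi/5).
H = 0

With E = 1, F = 0, G = u^2 + 25, L = 0, M = -5/sqrt(u^2 + 25), N = 0, assemble
  H = (EN − 2FM + GL) / (2(EG − F²)) = 0.
At (u, v) = (2, -4*pi/5): H = 0.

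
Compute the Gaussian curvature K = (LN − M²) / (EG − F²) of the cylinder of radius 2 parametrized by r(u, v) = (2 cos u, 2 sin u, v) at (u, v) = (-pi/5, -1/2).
K = 0

Coefficients of the first fundamental form: E = 4, F = 0, G = 1.
Coefficients of the second fundamental form: L = -2, M = 0, N = 0.
Assemble K = (LN − M²)/(EG − F²) = 0. At (u, v) = (-pi/5, -1/2): K = 0.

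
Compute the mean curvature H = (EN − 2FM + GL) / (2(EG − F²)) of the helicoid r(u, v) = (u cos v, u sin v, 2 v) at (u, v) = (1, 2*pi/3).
H = 0

With E = 1, F = 0, G = u^2 + 4, L = 0, M = -2/sqrt(u^2 + 4), N = 0, assemble
  H = (EN − 2FM + GL) / (2(EG − F²)) = 0.
At (u, v) = (1, 2*pi/3): H = 0.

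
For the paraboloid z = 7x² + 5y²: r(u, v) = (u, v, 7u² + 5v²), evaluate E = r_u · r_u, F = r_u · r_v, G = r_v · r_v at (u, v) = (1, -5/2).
E = 197;  F = -350;  G = 626

Partials: r_u = (1, 0, 14*u), r_v = (0, 1, 10*v). As functions of (u, v):
  E = r_u · r_u = 196*u^2 + 1,
  F = r_u · r_v = 140*u*v,
  G = r_v · r_v = 100*v^2 + 1.
Evaluating at (u, v) = (1, -5/2): E = 197, F = -350, G = 626.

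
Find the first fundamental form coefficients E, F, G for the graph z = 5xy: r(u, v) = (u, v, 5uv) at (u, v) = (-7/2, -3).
E = 226;  F = 525/2;  G = 1229/4

Partials: r_u = (1, 0, 5*v), r_v = (0, 1, 5*u). As functions of (u, v):
  E = r_u · r_u = 25*v^2 + 1,
  F = r_u · r_v = 25*u*v,
  G = r_v · r_v = 25*u^2 + 1.
Evaluating at (u, v) = (-7/2, -3): E = 226, F = 525/2, G = 1229/4.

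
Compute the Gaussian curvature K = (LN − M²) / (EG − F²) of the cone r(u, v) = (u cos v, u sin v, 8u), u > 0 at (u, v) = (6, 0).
K = 0

Coefficients of the first fundamental form: E = 65, F = 0, G = u^2.
Coefficients of the second fundamental form: L = 0, M = 0, N = 8*sqrt(65)*u^2/(65*Abs(u)).
Assemble K = (LN − M²)/(EG − F²) = 0. At (u, v) = (6, 0): K = 0.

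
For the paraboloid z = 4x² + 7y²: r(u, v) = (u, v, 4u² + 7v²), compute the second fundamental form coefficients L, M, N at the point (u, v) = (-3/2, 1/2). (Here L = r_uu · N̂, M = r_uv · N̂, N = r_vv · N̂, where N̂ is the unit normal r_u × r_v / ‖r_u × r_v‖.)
L = 4*sqrt(194)/97;  M = 0;  N = 7*sqrt(194)/97

Compute the unit normal N̂(u, v) = (-8*u/sqrt(64*u^2 + 196*v^2 + 1), -14*v/sqrt(64*u^2 + 196*v^2 + 1), 1/sqrt(64*u^2 + 196*v^2 + 1)), and the second partials r_uu, r_uv, r_vv. Take dot products:
  L(u, v) = r_uu · N̂ = 8/sqrt(64*u^2 + 196*v^2 + 1),
  M(u, v) = r_uv · N̂ = 0,
  N(u, v) = r_vv · N̂ = 14/sqrt(64*u^2 + 196*v^2 + 1).
Evaluating at (u, v) = (-3/2, 1/2):
  L = 4*sqrt(194)/97, M = 0, N = 7*sqrt(194)/97.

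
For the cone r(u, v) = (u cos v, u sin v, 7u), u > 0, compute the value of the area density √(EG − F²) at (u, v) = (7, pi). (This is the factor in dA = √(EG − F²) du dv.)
√(EG − F²)|_{(7, pi)} = 35*sqrt(2)

E = 50, F = 0, G = u^2, so EG − F² = 50*u^2. Taking the positive square root: √(EG − F²) = 5*sqrt(2)*Abs(u). At (u, v) = (7, pi): 35*sqrt(2).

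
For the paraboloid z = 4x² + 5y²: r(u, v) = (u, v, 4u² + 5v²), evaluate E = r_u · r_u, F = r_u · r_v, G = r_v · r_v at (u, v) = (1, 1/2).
E = 65;  F = 40;  G = 26

Partials: r_u = (1, 0, 8*u), r_v = (0, 1, 10*v). As functions of (u, v):
  E = r_u · r_u = 64*u^2 + 1,
  F = r_u · r_v = 80*u*v,
  G = r_v · r_v = 100*v^2 + 1.
Evaluating at (u, v) = (1, 1/2): E = 65, F = 40, G = 26.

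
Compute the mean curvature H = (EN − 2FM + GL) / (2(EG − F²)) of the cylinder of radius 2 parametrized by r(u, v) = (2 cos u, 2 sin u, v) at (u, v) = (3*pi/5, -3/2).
H = -1/4

With E = 4, F = 0, G = 1, L = -2, M = 0, N = 0, assemble
  H = (EN − 2FM + GL) / (2(EG − F²)) = -1/4.
At (u, v) = (3*pi/5, -3/2): H = -1/4.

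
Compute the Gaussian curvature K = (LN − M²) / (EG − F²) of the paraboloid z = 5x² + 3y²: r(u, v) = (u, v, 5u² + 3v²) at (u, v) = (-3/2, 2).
K = 3/6845

Coefficients of the first fundamental form: E = 100*u^2 + 1, F = 60*u*v, G = 36*v^2 + 1.
Coefficients of the second fundamental form: L = 10/sqrt(100*u^2 + 36*v^2 + 1), M = 0, N = 6/sqrt(100*u^2 + 36*v^2 + 1).
Assemble K = (LN − M²)/(EG − F²) = 60/(10000*u^4 + 7200*u^2*v^2 + 200*u^2 + 1296*v^4 + 72*v^2 + 1). At (u, v) = (-3/2, 2): K = 3/6845.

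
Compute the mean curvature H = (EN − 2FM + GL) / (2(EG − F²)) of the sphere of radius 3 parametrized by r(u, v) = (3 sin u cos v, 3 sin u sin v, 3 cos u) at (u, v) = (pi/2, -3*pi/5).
H = -1/3

With E = 9, F = 0, G = 9*sin(u)^2, L = -3*sin(u)/Abs(sin(u)), M = 0, N = -3*sin(u)^3/Abs(sin(u)), assemble
  H = (EN − 2FM + GL) / (2(EG − F²)) = -sin(u)/(3*Abs(sin(u))).
At (u, v) = (pi/2, -3*pi/5): H = -1/3.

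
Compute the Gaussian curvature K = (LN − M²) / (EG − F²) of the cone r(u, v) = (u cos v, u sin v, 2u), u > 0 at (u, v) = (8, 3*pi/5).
K = 0

Coefficients of the first fundamental form: E = 5, F = 0, G = u^2.
Coefficients of the second fundamental form: L = 0, M = 0, N = 2*sqrt(5)*u^2/(5*Abs(u)).
Assemble K = (LN − M²)/(EG − F²) = 0. At (u, v) = (8, 3*pi/5): K = 0.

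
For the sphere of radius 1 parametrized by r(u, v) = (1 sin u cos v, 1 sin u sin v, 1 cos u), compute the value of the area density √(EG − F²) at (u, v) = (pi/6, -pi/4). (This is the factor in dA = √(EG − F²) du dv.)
√(EG − F²)|_{(pi/6, -pi/4)} = 1/2

E = 1, F = 0, G = sin(u)^2, so EG − F² = sin(u)^2. Taking the positive square root: √(EG − F²) = Abs(sin(u)). At (u, v) = (pi/6, -pi/4): 1/2.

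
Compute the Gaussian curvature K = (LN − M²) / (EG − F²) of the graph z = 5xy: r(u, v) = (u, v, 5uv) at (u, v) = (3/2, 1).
K = -400/108241

Coefficients of the first fundamental form: E = 25*v^2 + 1, F = 25*u*v, G = 25*u^2 + 1.
Coefficients of the second fundamental form: L = 0, M = 5/sqrt(25*u^2 + 25*v^2 + 1), N = 0.
Assemble K = (LN − M²)/(EG − F²) = -25/(625*u^4 + 1250*u^2*v^2 + 50*u^2 + 625*v^4 + 50*v^2 + 1). At (u, v) = (3/2, 1): K = -400/108241.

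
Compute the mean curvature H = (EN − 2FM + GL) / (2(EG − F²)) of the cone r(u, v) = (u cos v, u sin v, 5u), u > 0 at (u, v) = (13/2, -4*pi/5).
H = 5*sqrt(26)/338

With E = 26, F = 0, G = u^2, L = 0, M = 0, N = 5*sqrt(26)*u^2/(26*Abs(u)), assemble
  H = (EN − 2FM + GL) / (2(EG − F²)) = 5*sqrt(26)/(52*Abs(u)).
At (u, v) = (13/2, -4*pi/5): H = 5*sqrt(26)/338.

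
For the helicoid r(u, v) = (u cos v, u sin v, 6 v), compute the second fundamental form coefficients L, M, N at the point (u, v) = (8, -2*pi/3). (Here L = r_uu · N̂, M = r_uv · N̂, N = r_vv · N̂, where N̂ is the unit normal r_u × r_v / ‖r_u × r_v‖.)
L = 0;  M = -3/5;  N = 0

Compute the unit normal N̂(u, v) = (6*sin(v)/sqrt(u^2 + 36), -6*cos(v)/sqrt(u^2 + 36), u/sqrt(u^2 + 36)), and the second partials r_uu, r_uv, r_vv. Take dot products:
  L(u, v) = r_uu · N̂ = 0,
  M(u, v) = r_uv · N̂ = -6/sqrt(u^2 + 36),
  N(u, v) = r_vv · N̂ = 0.
Evaluating at (u, v) = (8, -2*pi/3):
  L = 0, M = -3/5, N = 0.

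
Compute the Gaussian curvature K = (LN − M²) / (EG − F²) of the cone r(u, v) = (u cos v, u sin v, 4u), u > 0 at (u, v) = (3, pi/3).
K = 0

Coefficients of the first fundamental form: E = 17, F = 0, G = u^2.
Coefficients of the second fundamental form: L = 0, M = 0, N = 4*sqrt(17)*u^2/(17*Abs(u)).
Assemble K = (LN − M²)/(EG − F²) = 0. At (u, v) = (3, pi/3): K = 0.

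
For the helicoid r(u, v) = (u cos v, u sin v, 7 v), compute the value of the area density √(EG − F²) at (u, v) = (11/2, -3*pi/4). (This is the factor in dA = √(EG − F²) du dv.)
√(EG − F²)|_{(11/2, -3*pi/4)} = sqrt(317)/2

E = 1, F = 0, G = u^2 + 49, so EG − F² = u^2 + 49. Taking the positive square root: √(EG − F²) = sqrt(u^2 + 49). At (u, v) = (11/2, -3*pi/4): sqrt(317)/2.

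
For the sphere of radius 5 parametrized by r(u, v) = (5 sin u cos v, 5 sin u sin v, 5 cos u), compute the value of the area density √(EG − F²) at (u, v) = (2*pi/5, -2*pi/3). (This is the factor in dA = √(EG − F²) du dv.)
√(EG − F²)|_{(2*pi/5, -2*pi/3)} = 25*sqrt(2*sqrt(5) + 10)/4

E = 25, F = 0, G = 25*sin(u)^2, so EG − F² = 625*sin(u)^2. Taking the positive square root: √(EG − F²) = 25*Abs(sin(u)). At (u, v) = (2*pi/5, -2*pi/3): 25*sqrt(2*sqrt(5) + 10)/4.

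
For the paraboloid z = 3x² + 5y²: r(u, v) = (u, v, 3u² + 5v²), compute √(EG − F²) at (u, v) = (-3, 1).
√(EG − F²)|_{(-3, 1)} = 5*sqrt(17)

E = 36*u^2 + 1, F = 60*u*v, G = 100*v^2 + 1; EG − F² = 36*u^2 + 100*v^2 + 1; √(EG − F²) = sqrt(36*u^2 + 100*v^2 + 1). At the given point: 5*sqrt(17).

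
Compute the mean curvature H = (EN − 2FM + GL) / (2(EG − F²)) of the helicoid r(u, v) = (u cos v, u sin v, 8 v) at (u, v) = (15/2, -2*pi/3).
H = 0

With E = 1, F = 0, G = u^2 + 64, L = 0, M = -8/sqrt(u^2 + 64), N = 0, assemble
  H = (EN − 2FM + GL) / (2(EG − F²)) = 0.
At (u, v) = (15/2, -2*pi/3): H = 0.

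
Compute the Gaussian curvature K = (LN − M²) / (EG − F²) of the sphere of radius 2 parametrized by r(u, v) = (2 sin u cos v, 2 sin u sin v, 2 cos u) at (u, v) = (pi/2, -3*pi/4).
K = 1/4

Coefficients of the first fundamental form: E = 4, F = 0, G = 4*sin(u)^2.
Coefficients of the second fundamental form: L = -2*sin(u)/Abs(sin(u)), M = 0, N = -2*sin(u)^3/Abs(sin(u)).
Assemble K = (LN − M²)/(EG − F²) = 1/4. At (u, v) = (pi/2, -3*pi/4): K = 1/4.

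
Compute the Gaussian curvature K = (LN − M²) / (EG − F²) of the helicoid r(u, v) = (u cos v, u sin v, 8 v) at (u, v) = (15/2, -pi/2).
K = -1024/231361

Coefficients of the first fundamental form: E = 1, F = 0, G = u^2 + 64.
Coefficients of the second fundamental form: L = 0, M = -8/sqrt(u^2 + 64), N = 0.
Assemble K = (LN − M²)/(EG − F²) = -64/(u^2 + 64)^2. At (u, v) = (15/2, -pi/2): K = -1024/231361.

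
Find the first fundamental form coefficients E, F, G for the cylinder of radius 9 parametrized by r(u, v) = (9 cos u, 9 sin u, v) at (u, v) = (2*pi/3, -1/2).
E = 81;  F = 0;  G = 1

Partials: r_u = (-9*sin(u), 9*cos(u), 0), r_v = (0, 0, 1). As functions of (u, v):
  E = r_u · r_u = 81,
  F = r_u · r_v = 0,
  G = r_v · r_v = 1.
Evaluating at (u, v) = (2*pi/3, -1/2): E = 81, F = 0, G = 1.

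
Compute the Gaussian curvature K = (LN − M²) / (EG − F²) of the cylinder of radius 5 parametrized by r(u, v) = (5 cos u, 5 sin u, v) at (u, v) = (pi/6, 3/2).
K = 0

Coefficients of the first fundamental form: E = 25, F = 0, G = 1.
Coefficients of the second fundamental form: L = -5, M = 0, N = 0.
Assemble K = (LN − M²)/(EG − F²) = 0. At (u, v) = (pi/6, 3/2): K = 0.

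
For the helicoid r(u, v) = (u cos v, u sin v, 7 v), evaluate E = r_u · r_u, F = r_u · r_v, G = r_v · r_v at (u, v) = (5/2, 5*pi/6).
E = 1;  F = 0;  G = 221/4

Partials: r_u = (cos(v), sin(v), 0), r_v = (-u*sin(v), u*cos(v), 7). As functions of (u, v):
  E = r_u · r_u = 1,
  F = r_u · r_v = 0,
  G = r_v · r_v = u^2 + 49.
Evaluating at (u, v) = (5/2, 5*pi/6): E = 1, F = 0, G = 221/4.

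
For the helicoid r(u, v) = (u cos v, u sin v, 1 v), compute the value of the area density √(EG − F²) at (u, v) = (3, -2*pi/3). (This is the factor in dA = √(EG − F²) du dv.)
√(EG − F²)|_{(3, -2*pi/3)} = sqrt(10)

E = 1, F = 0, G = u^2 + 1, so EG − F² = u^2 + 1. Taking the positive square root: √(EG − F²) = sqrt(u^2 + 1). At (u, v) = (3, -2*pi/3): sqrt(10).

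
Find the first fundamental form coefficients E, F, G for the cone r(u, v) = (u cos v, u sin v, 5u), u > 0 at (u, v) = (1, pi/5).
E = 26;  F = 0;  G = 1

Partials: r_u = (cos(v), sin(v), 5), r_v = (-u*sin(v), u*cos(v), 0). As functions of (u, v):
  E = r_u · r_u = 26,
  F = r_u · r_v = 0,
  G = r_v · r_v = u^2.
Evaluating at (u, v) = (1, pi/5): E = 26, F = 0, G = 1.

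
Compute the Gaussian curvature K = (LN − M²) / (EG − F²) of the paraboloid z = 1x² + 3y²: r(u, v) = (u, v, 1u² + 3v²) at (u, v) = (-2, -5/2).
K = 3/14641

Coefficients of the first fundamental form: E = 4*u^2 + 1, F = 12*u*v, G = 36*v^2 + 1.
Coefficients of the second fundamental form: L = 2/sqrt(4*u^2 + 36*v^2 + 1), M = 0, N = 6/sqrt(4*u^2 + 36*v^2 + 1).
Assemble K = (LN − M²)/(EG − F²) = 12/(16*u^4 + 288*u^2*v^2 + 8*u^2 + 1296*v^4 + 72*v^2 + 1). At (u, v) = (-2, -5/2): K = 3/14641.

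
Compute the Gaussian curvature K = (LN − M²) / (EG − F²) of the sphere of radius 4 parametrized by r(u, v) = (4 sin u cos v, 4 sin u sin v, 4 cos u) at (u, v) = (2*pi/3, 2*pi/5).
K = 1/16

Coefficients of the first fundamental form: E = 16, F = 0, G = 16*sin(u)^2.
Coefficients of the second fundamental form: L = -4*sin(u)/Abs(sin(u)), M = 0, N = -4*sin(u)^3/Abs(sin(u)).
Assemble K = (LN − M²)/(EG − F²) = 1/16. At (u, v) = (2*pi/3, 2*pi/5): K = 1/16.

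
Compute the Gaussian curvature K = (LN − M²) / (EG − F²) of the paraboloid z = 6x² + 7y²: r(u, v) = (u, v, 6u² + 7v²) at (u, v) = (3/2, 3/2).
K = 42/146689

Coefficients of the first fundamental form: E = 144*u^2 + 1, F = 168*u*v, G = 196*v^2 + 1.
Coefficients of the second fundamental form: L = 12/sqrt(144*u^2 + 196*v^2 + 1), M = 0, N = 14/sqrt(144*u^2 + 196*v^2 + 1).
Assemble K = (LN − M²)/(EG − F²) = 168/(20736*u^4 + 56448*u^2*v^2 + 288*u^2 + 38416*v^4 + 392*v^2 + 1). At (u, v) = (3/2, 3/2): K = 42/146689.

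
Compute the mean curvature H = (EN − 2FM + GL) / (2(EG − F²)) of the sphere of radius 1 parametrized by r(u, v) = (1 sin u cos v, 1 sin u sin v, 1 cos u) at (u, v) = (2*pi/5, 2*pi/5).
H = -1

With E = 1, F = 0, G = sin(u)^2, L = -sin(u)/Abs(sin(u)), M = 0, N = -sin(u)^3/Abs(sin(u)), assemble
  H = (EN − 2FM + GL) / (2(EG − F²)) = -sin(u)/Abs(sin(u)).
At (u, v) = (2*pi/5, 2*pi/5): H = -1.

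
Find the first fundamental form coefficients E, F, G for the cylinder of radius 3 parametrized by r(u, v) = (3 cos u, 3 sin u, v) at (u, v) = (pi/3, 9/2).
E = 9;  F = 0;  G = 1

Partials: r_u = (-3*sin(u), 3*cos(u), 0), r_v = (0, 0, 1). As functions of (u, v):
  E = r_u · r_u = 9,
  F = r_u · r_v = 0,
  G = r_v · r_v = 1.
Evaluating at (u, v) = (pi/3, 9/2): E = 9, F = 0, G = 1.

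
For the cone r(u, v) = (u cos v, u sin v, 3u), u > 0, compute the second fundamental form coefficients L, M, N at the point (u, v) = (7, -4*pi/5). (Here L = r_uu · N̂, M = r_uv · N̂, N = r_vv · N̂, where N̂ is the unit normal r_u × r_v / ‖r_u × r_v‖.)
L = 0;  M = 0;  N = 21*sqrt(10)/10

Compute the unit normal N̂(u, v) = (-3*sqrt(10)*u*cos(v)/(10*Abs(u)), -3*sqrt(10)*u*sin(v)/(10*Abs(u)), sqrt(10)*u/(10*Abs(u))), and the second partials r_uu, r_uv, r_vv. Take dot products:
  L(u, v) = r_uu · N̂ = 0,
  M(u, v) = r_uv · N̂ = 0,
  N(u, v) = r_vv · N̂ = 3*sqrt(10)*u^2/(10*Abs(u)).
Evaluating at (u, v) = (7, -4*pi/5):
  L = 0, M = 0, N = 21*sqrt(10)/10.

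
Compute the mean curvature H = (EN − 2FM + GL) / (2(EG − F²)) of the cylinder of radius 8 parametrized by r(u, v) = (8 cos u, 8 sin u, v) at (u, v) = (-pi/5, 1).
H = -1/16

With E = 64, F = 0, G = 1, L = -8, M = 0, N = 0, assemble
  H = (EN − 2FM + GL) / (2(EG − F²)) = -1/16.
At (u, v) = (-pi/5, 1): H = -1/16.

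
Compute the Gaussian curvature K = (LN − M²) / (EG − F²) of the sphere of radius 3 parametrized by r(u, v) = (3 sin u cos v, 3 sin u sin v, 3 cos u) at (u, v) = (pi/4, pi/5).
K = 1/9

Coefficients of the first fundamental form: E = 9, F = 0, G = 9*sin(u)^2.
Coefficients of the second fundamental form: L = -3*sin(u)/Abs(sin(u)), M = 0, N = -3*sin(u)^3/Abs(sin(u)).
Assemble K = (LN − M²)/(EG − F²) = 1/9. At (u, v) = (pi/4, pi/5): K = 1/9.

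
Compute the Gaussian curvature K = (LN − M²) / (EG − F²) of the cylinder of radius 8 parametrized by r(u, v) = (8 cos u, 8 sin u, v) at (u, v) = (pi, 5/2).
K = 0

Coefficients of the first fundamental form: E = 64, F = 0, G = 1.
Coefficients of the second fundamental form: L = -8, M = 0, N = 0.
Assemble K = (LN − M²)/(EG − F²) = 0. At (u, v) = (pi, 5/2): K = 0.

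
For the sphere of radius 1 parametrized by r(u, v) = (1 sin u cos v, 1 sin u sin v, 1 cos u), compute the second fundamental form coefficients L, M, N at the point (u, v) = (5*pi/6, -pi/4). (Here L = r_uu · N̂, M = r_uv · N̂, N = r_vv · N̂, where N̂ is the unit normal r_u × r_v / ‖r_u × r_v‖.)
L = -1;  M = 0;  N = -1/4

Compute the unit normal N̂(u, v) = (sin(u)^2*cos(v)/Abs(sin(u)), sin(u)^2*sin(v)/Abs(sin(u)), sin(2*u)/(2*Abs(sin(u)))), and the second partials r_uu, r_uv, r_vv. Take dot products:
  L(u, v) = r_uu · N̂ = -sin(u)/Abs(sin(u)),
  M(u, v) = r_uv · N̂ = 0,
  N(u, v) = r_vv · N̂ = -sin(u)^3/Abs(sin(u)).
Evaluating at (u, v) = (5*pi/6, -pi/4):
  L = -1, M = 0, N = -1/4.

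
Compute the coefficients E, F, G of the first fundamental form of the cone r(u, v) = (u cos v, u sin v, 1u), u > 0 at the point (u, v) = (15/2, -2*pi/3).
E = 2;  F = 0;  G = 225/4

Partials: r_u = (cos(v), sin(v), 1), r_v = (-u*sin(v), u*cos(v), 0). As functions of (u, v):
  E = r_u · r_u = 2,
  F = r_u · r_v = 0,
  G = r_v · r_v = u^2.
Evaluating at (u, v) = (15/2, -2*pi/3): E = 2, F = 0, G = 225/4.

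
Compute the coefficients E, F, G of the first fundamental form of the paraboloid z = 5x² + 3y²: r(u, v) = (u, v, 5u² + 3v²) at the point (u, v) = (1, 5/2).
E = 101;  F = 150;  G = 226

Partials: r_u = (1, 0, 10*u), r_v = (0, 1, 6*v). As functions of (u, v):
  E = r_u · r_u = 100*u^2 + 1,
  F = r_u · r_v = 60*u*v,
  G = r_v · r_v = 36*v^2 + 1.
Evaluating at (u, v) = (1, 5/2): E = 101, F = 150, G = 226.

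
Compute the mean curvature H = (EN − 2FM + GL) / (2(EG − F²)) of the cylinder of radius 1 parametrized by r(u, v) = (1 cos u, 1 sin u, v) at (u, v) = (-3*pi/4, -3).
H = -1/2

With E = 1, F = 0, G = 1, L = -1, M = 0, N = 0, assemble
  H = (EN − 2FM + GL) / (2(EG − F²)) = -1/2.
At (u, v) = (-3*pi/4, -3): H = -1/2.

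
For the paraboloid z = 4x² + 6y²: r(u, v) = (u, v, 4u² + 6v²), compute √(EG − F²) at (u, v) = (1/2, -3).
√(EG − F²)|_{(1/2, -3)} = sqrt(1313)

E = 64*u^2 + 1, F = 96*u*v, G = 144*v^2 + 1; EG − F² = 64*u^2 + 144*v^2 + 1; √(EG − F²) = sqrt(64*u^2 + 144*v^2 + 1). At the given point: sqrt(1313).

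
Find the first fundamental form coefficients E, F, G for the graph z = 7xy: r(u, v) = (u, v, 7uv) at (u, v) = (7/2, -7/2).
E = 2405/4;  F = -2401/4;  G = 2405/4

Partials: r_u = (1, 0, 7*v), r_v = (0, 1, 7*u). As functions of (u, v):
  E = r_u · r_u = 49*v^2 + 1,
  F = r_u · r_v = 49*u*v,
  G = r_v · r_v = 49*u^2 + 1.
Evaluating at (u, v) = (7/2, -7/2): E = 2405/4, F = -2401/4, G = 2405/4.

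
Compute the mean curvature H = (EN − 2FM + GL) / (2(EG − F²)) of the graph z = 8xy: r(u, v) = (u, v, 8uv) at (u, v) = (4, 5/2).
H = -1024*sqrt(57)/81225

With E = 64*v^2 + 1, F = 64*u*v, G = 64*u^2 + 1, L = 0, M = 8/sqrt(64*u^2 + 64*v^2 + 1), N = 0, assemble
  H = (EN − 2FM + GL) / (2(EG − F²)) = -512*u*v/(64*u^2 + 64*v^2 + 1)^(3/2).
At (u, v) = (4, 5/2): H = -1024*sqrt(57)/81225.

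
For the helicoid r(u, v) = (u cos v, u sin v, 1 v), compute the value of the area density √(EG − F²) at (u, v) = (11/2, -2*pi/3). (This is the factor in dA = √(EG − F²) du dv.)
√(EG − F²)|_{(11/2, -2*pi/3)} = 5*sqrt(5)/2

E = 1, F = 0, G = u^2 + 1, so EG − F² = u^2 + 1. Taking the positive square root: √(EG − F²) = sqrt(u^2 + 1). At (u, v) = (11/2, -2*pi/3): 5*sqrt(5)/2.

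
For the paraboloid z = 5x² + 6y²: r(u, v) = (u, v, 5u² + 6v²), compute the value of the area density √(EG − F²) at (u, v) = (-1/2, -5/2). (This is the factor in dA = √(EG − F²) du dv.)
√(EG − F²)|_{(-1/2, -5/2)} = sqrt(926)

E = 100*u^2 + 1, F = 120*u*v, G = 144*v^2 + 1, so EG − F² = 100*u^2 + 144*v^2 + 1. Taking the positive square root: √(EG − F²) = sqrt(100*u^2 + 144*v^2 + 1). At (u, v) = (-1/2, -5/2): sqrt(926).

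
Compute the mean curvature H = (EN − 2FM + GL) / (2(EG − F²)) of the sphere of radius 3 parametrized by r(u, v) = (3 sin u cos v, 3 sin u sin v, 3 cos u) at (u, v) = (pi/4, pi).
H = -1/3

With E = 9, F = 0, G = 9*sin(u)^2, L = -3*sin(u)/Abs(sin(u)), M = 0, N = -3*sin(u)^3/Abs(sin(u)), assemble
  H = (EN − 2FM + GL) / (2(EG − F²)) = -sin(u)/(3*Abs(sin(u))).
At (u, v) = (pi/4, pi): H = -1/3.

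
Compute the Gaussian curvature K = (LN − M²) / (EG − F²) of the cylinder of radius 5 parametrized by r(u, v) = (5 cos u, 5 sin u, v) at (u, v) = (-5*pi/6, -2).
K = 0

Coefficients of the first fundamental form: E = 25, F = 0, G = 1.
Coefficients of the second fundamental form: L = -5, M = 0, N = 0.
Assemble K = (LN − M²)/(EG − F²) = 0. At (u, v) = (-5*pi/6, -2): K = 0.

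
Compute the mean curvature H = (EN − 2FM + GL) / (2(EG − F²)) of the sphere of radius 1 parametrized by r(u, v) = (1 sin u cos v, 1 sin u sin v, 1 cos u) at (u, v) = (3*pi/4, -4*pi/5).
H = -1

With E = 1, F = 0, G = sin(u)^2, L = -sin(u)/Abs(sin(u)), M = 0, N = -sin(u)^3/Abs(sin(u)), assemble
  H = (EN − 2FM + GL) / (2(EG − F²)) = -sin(u)/Abs(sin(u)).
At (u, v) = (3*pi/4, -4*pi/5): H = -1.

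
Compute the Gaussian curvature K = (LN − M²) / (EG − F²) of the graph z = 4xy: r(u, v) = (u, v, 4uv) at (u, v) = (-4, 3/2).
K = -16/85849

Coefficients of the first fundamental form: E = 16*v^2 + 1, F = 16*u*v, G = 16*u^2 + 1.
Coefficients of the second fundamental form: L = 0, M = 4/sqrt(16*u^2 + 16*v^2 + 1), N = 0.
Assemble K = (LN − M²)/(EG − F²) = -16/(256*u^4 + 512*u^2*v^2 + 32*u^2 + 256*v^4 + 32*v^2 + 1). At (u, v) = (-4, 3/2): K = -16/85849.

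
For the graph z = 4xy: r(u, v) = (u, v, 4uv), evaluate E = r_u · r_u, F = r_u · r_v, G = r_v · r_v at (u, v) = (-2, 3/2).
E = 37;  F = -48;  G = 65

Partials: r_u = (1, 0, 4*v), r_v = (0, 1, 4*u). As functions of (u, v):
  E = r_u · r_u = 16*v^2 + 1,
  F = r_u · r_v = 16*u*v,
  G = r_v · r_v = 16*u^2 + 1.
Evaluating at (u, v) = (-2, 3/2): E = 37, F = -48, G = 65.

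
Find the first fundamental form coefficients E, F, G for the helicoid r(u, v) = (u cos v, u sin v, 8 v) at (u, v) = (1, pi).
E = 1;  F = 0;  G = 65

Partials: r_u = (cos(v), sin(v), 0), r_v = (-u*sin(v), u*cos(v), 8). As functions of (u, v):
  E = r_u · r_u = 1,
  F = r_u · r_v = 0,
  G = r_v · r_v = u^2 + 64.
Evaluating at (u, v) = (1, pi): E = 1, F = 0, G = 65.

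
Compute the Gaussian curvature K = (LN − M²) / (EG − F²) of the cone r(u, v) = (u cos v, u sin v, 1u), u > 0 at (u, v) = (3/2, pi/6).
K = 0

Coefficients of the first fundamental form: E = 2, F = 0, G = u^2.
Coefficients of the second fundamental form: L = 0, M = 0, N = sqrt(2)*u^2/(2*Abs(u)).
Assemble K = (LN − M²)/(EG − F²) = 0. At (u, v) = (3/2, pi/6): K = 0.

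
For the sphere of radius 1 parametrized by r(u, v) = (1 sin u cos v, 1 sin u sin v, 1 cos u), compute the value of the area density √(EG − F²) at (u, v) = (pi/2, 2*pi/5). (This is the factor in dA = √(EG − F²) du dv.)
√(EG − F²)|_{(pi/2, 2*pi/5)} = 1

E = 1, F = 0, G = sin(u)^2, so EG − F² = sin(u)^2. Taking the positive square root: √(EG − F²) = Abs(sin(u)). At (u, v) = (pi/2, 2*pi/5): 1.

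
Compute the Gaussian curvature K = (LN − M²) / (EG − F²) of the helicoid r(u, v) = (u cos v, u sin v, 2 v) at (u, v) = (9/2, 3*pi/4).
K = -64/9409

Coefficients of the first fundamental form: E = 1, F = 0, G = u^2 + 4.
Coefficients of the second fundamental form: L = 0, M = -2/sqrt(u^2 + 4), N = 0.
Assemble K = (LN − M²)/(EG − F²) = -4/(u^2 + 4)^2. At (u, v) = (9/2, 3*pi/4): K = -64/9409.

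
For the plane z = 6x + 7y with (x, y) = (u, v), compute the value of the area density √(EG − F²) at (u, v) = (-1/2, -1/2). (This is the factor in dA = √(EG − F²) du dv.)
√(EG − F²)|_{(-1/2, -1/2)} = sqrt(86)

E = 37, F = 42, G = 50, so EG − F² = 86. Taking the positive square root: √(EG − F²) = sqrt(86). At (u, v) = (-1/2, -1/2): sqrt(86).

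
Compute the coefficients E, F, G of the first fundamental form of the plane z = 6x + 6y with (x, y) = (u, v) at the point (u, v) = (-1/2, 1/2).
E = 37;  F = 36;  G = 37

Partials: r_u = (1, 0, 6), r_v = (0, 1, 6). As functions of (u, v):
  E = r_u · r_u = 37,
  F = r_u · r_v = 36,
  G = r_v · r_v = 37.
Evaluating at (u, v) = (-1/2, 1/2): E = 37, F = 36, G = 37.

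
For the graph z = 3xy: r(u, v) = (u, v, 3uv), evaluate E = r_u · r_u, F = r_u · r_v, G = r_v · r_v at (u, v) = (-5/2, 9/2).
E = 733/4;  F = -405/4;  G = 229/4

Partials: r_u = (1, 0, 3*v), r_v = (0, 1, 3*u). As functions of (u, v):
  E = r_u · r_u = 9*v^2 + 1,
  F = r_u · r_v = 9*u*v,
  G = r_v · r_v = 9*u^2 + 1.
Evaluating at (u, v) = (-5/2, 9/2): E = 733/4, F = -405/4, G = 229/4.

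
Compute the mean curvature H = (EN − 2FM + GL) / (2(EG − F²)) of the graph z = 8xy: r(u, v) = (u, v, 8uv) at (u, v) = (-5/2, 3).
H = 3840*sqrt(977)/954529

With E = 64*v^2 + 1, F = 64*u*v, G = 64*u^2 + 1, L = 0, M = 8/sqrt(64*u^2 + 64*v^2 + 1), N = 0, assemble
  H = (EN − 2FM + GL) / (2(EG − F²)) = -512*u*v/(64*u^2 + 64*v^2 + 1)^(3/2).
At (u, v) = (-5/2, 3): H = 3840*sqrt(977)/954529.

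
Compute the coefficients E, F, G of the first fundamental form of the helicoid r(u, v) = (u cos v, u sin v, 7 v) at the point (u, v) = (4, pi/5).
E = 1;  F = 0;  G = 65

Partials: r_u = (cos(v), sin(v), 0), r_v = (-u*sin(v), u*cos(v), 7). As functions of (u, v):
  E = r_u · r_u = 1,
  F = r_u · r_v = 0,
  G = r_v · r_v = u^2 + 49.
Evaluating at (u, v) = (4, pi/5): E = 1, F = 0, G = 65.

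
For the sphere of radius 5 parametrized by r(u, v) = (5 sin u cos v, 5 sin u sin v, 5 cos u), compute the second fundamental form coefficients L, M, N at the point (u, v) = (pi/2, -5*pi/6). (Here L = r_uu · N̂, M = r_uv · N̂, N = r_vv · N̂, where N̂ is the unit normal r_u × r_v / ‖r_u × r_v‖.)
L = -5;  M = 0;  N = -5

Compute the unit normal N̂(u, v) = (sin(u)^2*cos(v)/Abs(sin(u)), sin(u)^2*sin(v)/Abs(sin(u)), sin(2*u)/(2*Abs(sin(u)))), and the second partials r_uu, r_uv, r_vv. Take dot products:
  L(u, v) = r_uu · N̂ = -5*sin(u)/Abs(sin(u)),
  M(u, v) = r_uv · N̂ = 0,
  N(u, v) = r_vv · N̂ = -5*sin(u)^3/Abs(sin(u)).
Evaluating at (u, v) = (pi/2, -5*pi/6):
  L = -5, M = 0, N = -5.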